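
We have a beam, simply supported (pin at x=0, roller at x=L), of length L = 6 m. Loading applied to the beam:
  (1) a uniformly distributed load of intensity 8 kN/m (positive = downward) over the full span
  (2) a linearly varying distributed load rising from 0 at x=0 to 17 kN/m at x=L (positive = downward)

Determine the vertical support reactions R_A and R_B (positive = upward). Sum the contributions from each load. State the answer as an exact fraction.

R_A = 41 kN, R_B = 58 kN

Load 1 — uniform load w=8 kN/m over full span:
  R_A = wL/2 = 8·6/2 = 24 kN
  R_B = wL/2 = 8·6/2 = 24 kN
Load 2 — triangular load w₀=17 kN/m (0→w₀ over full span):
  R_A = w₀L/6 = 17·6/6 = 17 kN
  R_B = w₀L/3 = 17·6/3 = 34 kN
Superposition: R_A = 41 kN, R_B = 58 kN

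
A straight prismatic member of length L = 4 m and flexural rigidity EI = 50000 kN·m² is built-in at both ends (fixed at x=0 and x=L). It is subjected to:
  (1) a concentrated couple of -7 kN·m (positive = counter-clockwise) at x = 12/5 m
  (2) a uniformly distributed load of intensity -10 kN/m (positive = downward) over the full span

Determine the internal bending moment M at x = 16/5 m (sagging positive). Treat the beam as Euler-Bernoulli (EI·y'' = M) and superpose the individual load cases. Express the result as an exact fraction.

Load 1 — applied couple M₀=-7 kN·m at a=12/5 m (b=L-a=8/5):
  M_1 = R_Ax - M_A - M₀  [x>a] with R_A=-63/25, M_A=-56/25 = (-63/25)·(16/5) - (-56/25) - (-7) = 147/125 kN·m
Load 2 — uniform load w=-10 kN/m over full span:
  M_2 = wLx/2 - wL²/12 - wx²/2 = (-10)·4·(16/5)/2 - (-10)·4²/12 - (-10)·(16/5)²/2 = 8/15 kN·m
Superposition: M = Σ M_i = 641/375 kN·m ≈ 1.709333 kN·m

M(16/5) = 641/375 kN·m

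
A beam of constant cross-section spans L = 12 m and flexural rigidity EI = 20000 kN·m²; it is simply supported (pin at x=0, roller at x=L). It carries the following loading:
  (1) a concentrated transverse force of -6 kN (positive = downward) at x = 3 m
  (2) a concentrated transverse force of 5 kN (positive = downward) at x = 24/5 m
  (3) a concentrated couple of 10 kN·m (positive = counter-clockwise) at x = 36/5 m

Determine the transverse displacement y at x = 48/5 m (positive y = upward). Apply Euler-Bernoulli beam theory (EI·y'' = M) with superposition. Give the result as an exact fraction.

y(48/5) = -2547/2500000 m

Load 1 — point force P=-6 kN at a=3 m (b=L-a=9):
  y_1 = -Pa(L-x)(2Lx-a²-x²)/(6LEI)  [x>a] = -(-6)·3·(12-(48/5))·(2·12·(48/5)-3²-(48/5)²)/(6·12·20000) = 9693/2500000 m
Load 2 — point force P=5 kN at a=24/5 m (b=L-a=36/5):
  y_2 = -Pa(L-x)(2Lx-a²-x²)/(6LEI)  [x>a] = -5·(24/5)·(12-(48/5))·(2·12·(48/5)-(24/5)²-(48/5)²)/(6·12·20000) = -72/15625 m
Load 3 — applied couple M₀=10 kN·m at a=36/5 m (b=L-a=24/5):
  y_3 = (M₀x³/(6L)-M₀(x-a)²/2+C₁x)/EI  [x>a] with C₁=M₀(3b²-L²)/(6L)=-52/5 = (10·(48/5)³/(6·12)-10·((48/5)-(36/5))²/2+(-52/5)·(48/5))/20000 = -9/31250 m
Superposition: y = Σ y_i = -2547/2500000 m ≈ -0.001019 m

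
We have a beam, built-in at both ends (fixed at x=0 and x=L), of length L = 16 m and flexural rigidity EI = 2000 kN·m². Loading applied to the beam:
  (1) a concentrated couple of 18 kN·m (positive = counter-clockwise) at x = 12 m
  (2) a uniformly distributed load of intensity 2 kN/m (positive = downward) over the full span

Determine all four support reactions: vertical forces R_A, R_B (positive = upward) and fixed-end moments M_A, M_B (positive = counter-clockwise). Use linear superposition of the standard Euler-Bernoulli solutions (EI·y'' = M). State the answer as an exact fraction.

R_A = 1105/64 kN, M_A = 1159/24 kN·m, R_B = 943/64 kN, M_B = -1105/24 kN·m

Load 1 — applied couple M₀=18 kN·m at a=12 m (b=L-a=4):
  R_A = 6M₀ab/L³ = 6·18·12·4/16³ = 81/64 kN
  M_A = M₀b(2a-b)/L² = 18·4·(2·12-4)/16² = 45/8 kN·m
  R_B = -6M₀ab/L³ = -6·18·12·4/16³ = -81/64 kN
  M_B = M₀a(2b-a)/L² = 18·12·(2·4-12)/16² = -27/8 kN·m
Load 2 — uniform load w=2 kN/m over full span:
  R_A = wL/2 = 2·16/2 = 16 kN
  M_A = wL²/12 = 2·16²/12 = 128/3 kN·m
  R_B = wL/2 = 2·16/2 = 16 kN
  M_B = -wL²/12 = -2·16²/12 = -128/3 kN·m
Superposition: R_A = 1105/64 kN, M_A = 1159/24 kN·m, R_B = 943/64 kN, M_B = -1105/24 kN·m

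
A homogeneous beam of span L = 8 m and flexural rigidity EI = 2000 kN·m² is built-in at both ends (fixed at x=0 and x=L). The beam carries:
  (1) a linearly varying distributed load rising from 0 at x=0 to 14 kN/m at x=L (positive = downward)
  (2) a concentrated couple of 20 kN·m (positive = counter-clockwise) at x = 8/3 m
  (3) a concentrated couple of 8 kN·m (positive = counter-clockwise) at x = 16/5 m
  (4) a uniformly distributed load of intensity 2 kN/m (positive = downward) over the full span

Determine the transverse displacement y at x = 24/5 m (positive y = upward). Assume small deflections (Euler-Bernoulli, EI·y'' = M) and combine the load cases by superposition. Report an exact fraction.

y(24/5) = -615712/17578125 m

Load 1 — triangular load w₀=14 kN/m (0→w₀ over full span):
  y_1 = -w₀x²(L-x)²(x+2L)/(120LEI) = -14·(24/5)²·(8-(24/5))²·((24/5)+2·8)/(120·8·2000) = -69888/1953125 m
Load 2 — applied couple M₀=20 kN·m at a=8/3 m (b=L-a=16/3):
  y_2 = (R_Ax³/6 - M_Ax²/2 - M₀(x-a)²/2)/EI  [x>a] with R_A=10/3, M_A=0 = ((10/3)·(24/5)³/6 - 0·(24/5)²/2 - 20·((24/5)-(8/3))²/2)/2000 = 224/28125 m
Load 3 — applied couple M₀=8 kN·m at a=16/5 m (b=L-a=24/5):
  y_3 = (R_Ax³/6 - M_Ax²/2 - M₀(x-a)²/2)/EI  [x>a] with R_A=36/25, M_A=24/25 = ((36/25)·(24/5)³/6 - (24/25)·(24/5)²/2 - 8·((24/5)-(16/5))²/2)/2000 = 1024/390625 m
Load 4 — uniform load w=2 kN/m over full span:
  y_4 = -wx²(L-x)²/(24EI) = -2·(24/5)²·(8-(24/5))²/(24·2000) = -768/78125 m
Superposition: y = Σ y_i = -615712/17578125 m ≈ -0.035027 m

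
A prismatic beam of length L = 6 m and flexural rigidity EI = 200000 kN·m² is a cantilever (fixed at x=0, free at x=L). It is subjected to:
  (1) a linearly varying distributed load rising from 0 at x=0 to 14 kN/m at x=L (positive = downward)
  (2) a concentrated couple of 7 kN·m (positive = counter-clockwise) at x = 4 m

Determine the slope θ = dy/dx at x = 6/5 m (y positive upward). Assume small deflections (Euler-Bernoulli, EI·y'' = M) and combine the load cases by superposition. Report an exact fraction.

θ(6/5) = -12747/15625000 rad

Load 1 — triangular load w₀=14 kN/m (0→w₀ over full span):
  θ_1 = (w₀Lx²/4-w₀L²x/3-w₀x⁴/(24L))/EI = (14·6·(6/5)²/4-14·6²·(6/5)/3-14·(6/5)⁴/(24·6))/200000 = -53613/62500000 rad
Load 2 — applied couple M₀=7 kN·m at a=4 m (b=L-a=2):
  θ_2 = M₀x/EI  [x≤a] = 7·(6/5)/200000 = 21/500000 rad
Superposition: θ = Σ θ_i = -12747/15625000 rad ≈ -0.000816 rad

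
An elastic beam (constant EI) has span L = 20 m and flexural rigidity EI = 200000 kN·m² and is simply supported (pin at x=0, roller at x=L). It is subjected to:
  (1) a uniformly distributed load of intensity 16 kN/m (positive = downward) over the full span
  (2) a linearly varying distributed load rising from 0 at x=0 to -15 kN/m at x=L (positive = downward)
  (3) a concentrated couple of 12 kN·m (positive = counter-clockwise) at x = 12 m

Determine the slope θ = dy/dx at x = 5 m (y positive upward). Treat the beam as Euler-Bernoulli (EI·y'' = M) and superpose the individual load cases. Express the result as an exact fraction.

Load 1 — uniform load w=16 kN/m over full span:
  θ_1 = -w(L³-6Lx²+4x³)/(24EI) = -16·(20³-6·20·5²+4·5³)/(24·200000) = -11/600 rad
Load 2 — triangular load w₀=-15 kN/m (0→w₀ over full span):
  θ_2 = -w₀(7L⁴-30L²x²+15x⁴)/(360LEI) = -(-15)·(7·20⁴-30·20²·5²+15·5⁴)/(360·20·200000) = 1327/153600 rad
Load 3 — applied couple M₀=12 kN·m at a=12 m (b=L-a=8):
  θ_3 = (M₀x²/(2L)+C₁)/EI  [x≤a] with C₁=M₀(3b²-L²)/(6L)=-104/5 = (12·5²/(2·20)+(-104/5))/200000 = -133/2000000 rad
Superposition: θ = Σ θ_i = -937009/96000000 rad ≈ -0.009761 rad

θ(5) = -937009/96000000 rad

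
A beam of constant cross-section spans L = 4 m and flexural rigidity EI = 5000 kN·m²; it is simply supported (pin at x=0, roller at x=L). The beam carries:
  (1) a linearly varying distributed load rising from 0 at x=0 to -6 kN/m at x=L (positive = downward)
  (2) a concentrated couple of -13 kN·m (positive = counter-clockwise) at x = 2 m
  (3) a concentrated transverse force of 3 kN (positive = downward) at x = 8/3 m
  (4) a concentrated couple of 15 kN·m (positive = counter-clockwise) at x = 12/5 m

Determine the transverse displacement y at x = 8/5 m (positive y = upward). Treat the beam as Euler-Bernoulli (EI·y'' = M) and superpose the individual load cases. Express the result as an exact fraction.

y(8/5) = 181949/527343750 m

Load 1 — triangular load w₀=-6 kN/m (0→w₀ over full span):
  y_1 = -w₀x(7L⁴-10L²x²+3x⁴)/(360LEI) = -(-6)·(8/5)·(7·4⁴-10·4²·(8/5)²+3·(8/5)⁴)/(360·4·5000) = 18256/9765625 m
Load 2 — applied couple M₀=-13 kN·m at a=2 m (b=L-a=2):
  y_2 = (M₀x³/(6L)+C₁x)/EI  [x≤a] with C₁=M₀(3b²-L²)/(6L)=13/6 = ((-13)·(8/5)³/(6·4)+(13/6)·(8/5))/5000 = 39/156250 m
Load 3 — point force P=3 kN at a=8/3 m (b=L-a=4/3):
  y_3 = -Pbx(L²-b²-x²)/(6LEI)  [x≤a] = -3·(4/3)·(8/5)·(4²-(4/3)²-(8/5)²)/(6·4·5000) = -1312/2109375 m
Load 4 — applied couple M₀=15 kN·m at a=12/5 m (b=L-a=8/5):
  y_4 = (M₀x³/(6L)+C₁x)/EI  [x≤a] with C₁=M₀(3b²-L²)/(6L)=-26/5 = (15·(8/5)³/(6·4)+(-26/5)·(8/5))/5000 = -18/15625 m
Superposition: y = Σ y_i = 181949/527343750 m ≈ 0.000345 m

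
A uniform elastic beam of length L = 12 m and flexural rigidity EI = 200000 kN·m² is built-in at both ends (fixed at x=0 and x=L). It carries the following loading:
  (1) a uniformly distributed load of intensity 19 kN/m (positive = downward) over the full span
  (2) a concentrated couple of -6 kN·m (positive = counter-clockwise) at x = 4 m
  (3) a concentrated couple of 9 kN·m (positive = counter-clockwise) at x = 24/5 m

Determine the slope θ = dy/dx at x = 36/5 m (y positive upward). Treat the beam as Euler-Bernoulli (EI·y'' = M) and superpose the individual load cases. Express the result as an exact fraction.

Load 1 — uniform load w=19 kN/m over full span:
  θ_1 = -wx(L-x)(L-2x)/(12EI) = -19·(36/5)·(12-(36/5))·(12-2·(36/5))/(12·200000) = 513/781250 rad
Load 2 — applied couple M₀=-6 kN·m at a=4 m (b=L-a=8):
  θ_2 = (R_Ax²/2 - M_Ax - M₀(x-a))/EI  [x>a] with R_A=-2/3, M_A=0 = ((-2/3)·(36/5)²/2 - 0·(36/5) - (-6)·((36/5)-4))/200000 = 3/312500 rad
Load 3 — applied couple M₀=9 kN·m at a=24/5 m (b=L-a=36/5):
  θ_3 = (R_Ax²/2 - M_Ax - M₀(x-a))/EI  [x>a] with R_A=27/25, M_A=27/25 = ((27/25)·(36/5)²/2 - (27/25)·(36/5) - 9·((36/5)-(24/5)))/200000 = -27/3906250 rad
Superposition: θ = Σ θ_i = 5151/7812500 rad ≈ 0.000659 rad

θ(36/5) = 5151/7812500 rad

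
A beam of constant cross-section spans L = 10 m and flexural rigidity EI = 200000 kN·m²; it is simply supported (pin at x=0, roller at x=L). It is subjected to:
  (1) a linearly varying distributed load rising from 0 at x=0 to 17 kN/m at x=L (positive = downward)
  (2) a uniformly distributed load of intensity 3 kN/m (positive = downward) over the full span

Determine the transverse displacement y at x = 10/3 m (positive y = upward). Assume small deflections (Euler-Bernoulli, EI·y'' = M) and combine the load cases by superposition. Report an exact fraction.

y(10/3) = -371/58320 m

Load 1 — triangular load w₀=17 kN/m (0→w₀ over full span):
  y_1 = -w₀x(7L⁴-10L²x²+3x⁴)/(360LEI) = -17·(10/3)·(7·10⁴-10·10²·(10/3)²+3·(10/3)⁴)/(360·10·200000) = -17/3645 m
Load 2 — uniform load w=3 kN/m over full span:
  y_2 = -wx(L³-2Lx²+x³)/(24EI) = -3·(10/3)·(10³-2·10·(10/3)²+(10/3)³)/(24·200000) = -11/6480 m
Superposition: y = Σ y_i = -371/58320 m ≈ -0.006361 m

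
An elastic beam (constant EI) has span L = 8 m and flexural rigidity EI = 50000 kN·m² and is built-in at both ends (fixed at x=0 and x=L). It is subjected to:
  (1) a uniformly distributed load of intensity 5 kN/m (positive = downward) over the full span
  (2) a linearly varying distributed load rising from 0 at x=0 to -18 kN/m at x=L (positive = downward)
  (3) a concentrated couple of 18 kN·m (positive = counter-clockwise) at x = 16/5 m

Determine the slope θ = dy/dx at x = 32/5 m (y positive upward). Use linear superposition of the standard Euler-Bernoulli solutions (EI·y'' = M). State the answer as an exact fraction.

Load 1 — uniform load w=5 kN/m over full span:
  θ_1 = -wx(L-x)(L-2x)/(12EI) = -5·(32/5)·(8-(32/5))·(8-2·(32/5))/(12·50000) = 32/78125 rad
Load 2 — triangular load w₀=-18 kN/m (0→w₀ over full span):
  θ_2 = -w₀(2x(L-x)(L-2x)(x+2L)+x²(L-x)²)/(120LEI) = -(-18)·(2·(32/5)·(8-(32/5))·(8-2·(32/5))·((32/5)+2·8)+(32/5)²·(8-(32/5))²)/(120·8·50000) = -1536/1953125 rad
Load 3 — applied couple M₀=18 kN·m at a=16/5 m (b=L-a=24/5):
  θ_3 = (R_Ax²/2 - M_Ax - M₀(x-a))/EI  [x>a] with R_A=81/25, M_A=54/25 = ((81/25)·(32/5)²/2 - (54/25)·(32/5) - 18·((32/5)-(16/5)))/50000 = -198/1953125 rad
Superposition: θ = Σ θ_i = -934/1953125 rad ≈ -0.000478 rad

θ(32/5) = -934/1953125 rad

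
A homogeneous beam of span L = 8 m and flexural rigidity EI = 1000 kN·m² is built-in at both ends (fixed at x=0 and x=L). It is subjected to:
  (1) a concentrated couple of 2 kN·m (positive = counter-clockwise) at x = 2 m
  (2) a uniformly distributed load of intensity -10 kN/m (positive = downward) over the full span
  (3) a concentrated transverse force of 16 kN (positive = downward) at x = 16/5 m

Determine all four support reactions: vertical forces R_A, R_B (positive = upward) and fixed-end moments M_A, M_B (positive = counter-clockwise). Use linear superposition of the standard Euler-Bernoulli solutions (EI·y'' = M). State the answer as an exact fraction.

Load 1 — applied couple M₀=2 kN·m at a=2 m (b=L-a=6):
  R_A = 6M₀ab/L³ = 6·2·2·6/8³ = 9/32 kN
  M_A = M₀b(2a-b)/L² = 2·6·(2·2-6)/8² = -3/8 kN·m
  R_B = -6M₀ab/L³ = -6·2·2·6/8³ = -9/32 kN
  M_B = M₀a(2b-a)/L² = 2·2·(2·6-2)/8² = 5/8 kN·m
Load 2 — uniform load w=-10 kN/m over full span:
  R_A = wL/2 = (-10)·8/2 = -40 kN
  M_A = wL²/12 = (-10)·8²/12 = -160/3 kN·m
  R_B = wL/2 = (-10)·8/2 = -40 kN
  M_B = -wL²/12 = -(-10)·8²/12 = 160/3 kN·m
Load 3 — point force P=16 kN at a=16/5 m (b=L-a=24/5):
  R_A = Pb²(3a+b)/L³ = 16·(24/5)²·(3·(16/5)+(24/5))/8³ = 1296/125 kN
  M_A = Pab²/L² = 16·(16/5)·(24/5)²/8² = 2304/125 kN·m
  R_B = Pa²(a+3b)/L³ = 16·(16/5)²·((16/5)+3·(24/5))/8³ = 704/125 kN
  M_B = -Pa²b/L² = -16·(16/5)²·(24/5)/8² = -1536/125 kN·m
Superposition: R_A = -117403/4000 kN, M_A = -105829/3000 kN·m, R_B = -138597/4000 kN, M_B = 125011/3000 kN·m

R_A = -117403/4000 kN, M_A = -105829/3000 kN·m, R_B = -138597/4000 kN, M_B = 125011/3000 kN·m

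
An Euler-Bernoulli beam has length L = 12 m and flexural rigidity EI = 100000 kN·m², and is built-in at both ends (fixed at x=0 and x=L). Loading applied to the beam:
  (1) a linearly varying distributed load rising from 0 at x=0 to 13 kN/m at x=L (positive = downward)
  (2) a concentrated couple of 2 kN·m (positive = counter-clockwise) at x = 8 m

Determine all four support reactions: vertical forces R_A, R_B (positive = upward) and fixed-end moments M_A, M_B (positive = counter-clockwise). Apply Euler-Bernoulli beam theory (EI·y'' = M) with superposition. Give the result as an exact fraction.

R_A = 1063/45 kN, M_A = 946/15 kN·m, R_B = 2447/45 kN, M_B = -468/5 kN·m

Load 1 — triangular load w₀=13 kN/m (0→w₀ over full span):
  R_A = 3w₀L/20 = 3·13·12/20 = 117/5 kN
  M_A = w₀L²/30 = 13·12²/30 = 312/5 kN·m
  R_B = 7w₀L/20 = 7·13·12/20 = 273/5 kN
  M_B = -w₀L²/20 = -13·12²/20 = -468/5 kN·m
Load 2 — applied couple M₀=2 kN·m at a=8 m (b=L-a=4):
  R_A = 6M₀ab/L³ = 6·2·8·4/12³ = 2/9 kN
  M_A = M₀b(2a-b)/L² = 2·4·(2·8-4)/12² = 2/3 kN·m
  R_B = -6M₀ab/L³ = -6·2·8·4/12³ = -2/9 kN
  M_B = M₀a(2b-a)/L² = 2·8·(2·4-8)/12² = 0 kN·m
Superposition: R_A = 1063/45 kN, M_A = 946/15 kN·m, R_B = 2447/45 kN, M_B = -468/5 kN·m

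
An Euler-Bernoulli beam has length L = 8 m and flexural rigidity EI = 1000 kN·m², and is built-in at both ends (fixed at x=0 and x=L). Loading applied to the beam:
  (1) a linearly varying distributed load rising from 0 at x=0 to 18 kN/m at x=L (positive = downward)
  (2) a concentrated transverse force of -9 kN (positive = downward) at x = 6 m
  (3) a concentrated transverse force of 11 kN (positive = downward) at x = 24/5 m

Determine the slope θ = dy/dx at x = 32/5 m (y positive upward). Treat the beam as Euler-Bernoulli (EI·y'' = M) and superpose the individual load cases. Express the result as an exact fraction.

Load 1 — triangular load w₀=18 kN/m (0→w₀ over full span):
  θ_1 = -w₀(2x(L-x)(L-2x)(x+2L)+x²(L-x)²)/(120LEI) = -18·(2·(32/5)·(8-(32/5))·(8-2·(32/5))·((32/5)+2·8)+(32/5)²·(8-(32/5))²)/(120·8·1000) = 3072/78125 rad
Load 2 — point force P=-9 kN at a=6 m (b=L-a=2):
  θ_2 = Pa²(L-x)(2bL-(3b+a)(L-x))/(2L³EI)  [x>a] = (-9)·6²·(8-(32/5))·(2·2·8-(3·2+6)·(8-(32/5)))/(2·8³·1000) = -81/12500 rad
Load 3 — point force P=11 kN at a=24/5 m (b=L-a=16/5):
  θ_3 = Pa²(L-x)(2bL-(3b+a)(L-x))/(2L³EI)  [x>a] = 11·(24/5)²·(8-(32/5))·(2·(16/5)·8-(3·(16/5)+(24/5))·(8-(32/5)))/(2·8³·1000) = 4356/390625 rad
Superposition: θ = Σ θ_i = 68739/1562500 rad ≈ 0.043993 rad

θ(32/5) = 68739/1562500 rad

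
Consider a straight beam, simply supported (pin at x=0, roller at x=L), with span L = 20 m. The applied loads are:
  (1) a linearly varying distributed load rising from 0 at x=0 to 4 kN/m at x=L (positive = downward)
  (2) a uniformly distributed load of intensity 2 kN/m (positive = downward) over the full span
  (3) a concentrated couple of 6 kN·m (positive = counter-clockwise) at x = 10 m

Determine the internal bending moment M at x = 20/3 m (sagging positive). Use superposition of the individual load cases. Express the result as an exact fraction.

M(20/3) = 13762/81 kN·m

Load 1 — triangular load w₀=4 kN/m (0→w₀ over full span):
  M_1 = w₀Lx/6 - w₀x³/(6L) = 4·20·(20/3)/6 - 4·(20/3)³/(6·20) = 6400/81 kN·m
Load 2 — uniform load w=2 kN/m over full span:
  M_2 = wx(L-x)/2 = 2·(20/3)·(20-(20/3))/2 = 800/9 kN·m
Load 3 — applied couple M₀=6 kN·m at a=10 m (b=L-a=10):
  M_3 = M₀x/L  [x≤a] = 6·(20/3)/20 = 2 kN·m
Superposition: M = Σ M_i = 13762/81 kN·m ≈ 169.901235 kN·m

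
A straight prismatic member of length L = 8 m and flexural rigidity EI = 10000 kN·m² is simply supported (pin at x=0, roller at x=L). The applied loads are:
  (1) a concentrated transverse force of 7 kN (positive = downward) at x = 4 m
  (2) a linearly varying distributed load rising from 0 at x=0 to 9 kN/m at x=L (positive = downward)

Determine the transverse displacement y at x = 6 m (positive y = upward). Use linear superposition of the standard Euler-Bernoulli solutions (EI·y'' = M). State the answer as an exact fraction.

Load 1 — point force P=7 kN at a=4 m (b=L-a=4):
  y_1 = -Pa(L-x)(2Lx-a²-x²)/(6LEI)  [x>a] = -7·4·(8-6)·(2·8·6-4²-6²)/(6·8·10000) = -77/15000 m
Load 2 — triangular load w₀=9 kN/m (0→w₀ over full span):
  y_2 = -w₀x(7L⁴-10L²x²+3x⁴)/(360LEI) = -9·6·(7·8⁴-10·8²·6²+3·6⁴)/(360·8·10000) = -357/20000 m
Superposition: y = Σ y_i = -1379/60000 m ≈ -0.022983 m

y(6) = -1379/60000 m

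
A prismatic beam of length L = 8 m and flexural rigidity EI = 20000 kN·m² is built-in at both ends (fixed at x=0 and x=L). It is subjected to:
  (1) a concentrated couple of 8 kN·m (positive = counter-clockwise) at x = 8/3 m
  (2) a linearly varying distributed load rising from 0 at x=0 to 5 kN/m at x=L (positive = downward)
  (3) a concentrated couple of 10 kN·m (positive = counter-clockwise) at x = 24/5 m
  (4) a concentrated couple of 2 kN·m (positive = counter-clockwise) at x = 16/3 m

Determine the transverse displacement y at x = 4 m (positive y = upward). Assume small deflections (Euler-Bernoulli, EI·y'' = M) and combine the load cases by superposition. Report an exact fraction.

Load 1 — applied couple M₀=8 kN·m at a=8/3 m (b=L-a=16/3):
  y_1 = (R_Ax³/6 - M_Ax²/2 - M₀(x-a)²/2)/EI  [x>a] with R_A=4/3, M_A=0 = ((4/3)·4³/6 - 0·4²/2 - 8·(4-(8/3))²/2)/20000 = 2/5625 m
Load 2 — triangular load w₀=5 kN/m (0→w₀ over full span):
  y_2 = -w₀x²(L-x)²(x+2L)/(120LEI) = -5·4²·(8-4)²·(4+2·8)/(120·8·20000) = -1/750 m
Load 3 — applied couple M₀=10 kN·m at a=24/5 m (b=L-a=16/5):
  y_3 = (R_Ax³/6 - M_Ax²/2)/EI  [x≤a] with R_A=9/5, M_A=16/5 = ((9/5)·4³/6 - (16/5)·4²/2)/20000 = -1/3125 m
Load 4 — applied couple M₀=2 kN·m at a=16/3 m (b=L-a=8/3):
  y_4 = (R_Ax³/6 - M_Ax²/2)/EI  [x≤a] with R_A=1/3, M_A=2/3 = ((1/3)·4³/6 - (2/3)·4²/2)/20000 = -1/11250 m
Superposition: y = Σ y_i = -13/9375 m ≈ -0.001387 m

y(4) = -13/9375 m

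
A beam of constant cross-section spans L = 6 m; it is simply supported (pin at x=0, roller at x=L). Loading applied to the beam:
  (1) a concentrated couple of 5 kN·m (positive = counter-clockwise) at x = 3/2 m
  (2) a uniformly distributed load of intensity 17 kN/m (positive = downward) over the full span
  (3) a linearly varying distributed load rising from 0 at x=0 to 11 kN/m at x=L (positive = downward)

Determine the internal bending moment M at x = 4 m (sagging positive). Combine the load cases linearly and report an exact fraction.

M(4) = 817/9 kN·m

Load 1 — applied couple M₀=5 kN·m at a=3/2 m (b=L-a=9/2):
  M_1 = M₀x/L - M₀  [x>a] = 5·4/6 - 5 = -5/3 kN·m
Load 2 — uniform load w=17 kN/m over full span:
  M_2 = wx(L-x)/2 = 17·4·(6-4)/2 = 68 kN·m
Load 3 — triangular load w₀=11 kN/m (0→w₀ over full span):
  M_3 = w₀Lx/6 - w₀x³/(6L) = 11·6·4/6 - 11·4³/(6·6) = 220/9 kN·m
Superposition: M = Σ M_i = 817/9 kN·m ≈ 90.777778 kN·m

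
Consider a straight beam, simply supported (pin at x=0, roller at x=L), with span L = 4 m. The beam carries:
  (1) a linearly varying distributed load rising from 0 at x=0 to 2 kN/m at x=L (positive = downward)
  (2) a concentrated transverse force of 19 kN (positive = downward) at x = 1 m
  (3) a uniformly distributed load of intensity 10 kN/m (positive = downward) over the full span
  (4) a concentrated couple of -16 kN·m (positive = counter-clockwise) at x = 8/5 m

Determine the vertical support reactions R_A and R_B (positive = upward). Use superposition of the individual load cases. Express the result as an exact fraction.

R_A = 379/12 kN, R_B = 377/12 kN

Load 1 — triangular load w₀=2 kN/m (0→w₀ over full span):
  R_A = w₀L/6 = 2·4/6 = 4/3 kN
  R_B = w₀L/3 = 2·4/3 = 8/3 kN
Load 2 — point force P=19 kN at a=1 m (b=L-a=3):
  R_A = Pb/L = 19·3/4 = 57/4 kN
  R_B = Pa/L = 19·1/4 = 19/4 kN
Load 3 — uniform load w=10 kN/m over full span:
  R_A = wL/2 = 10·4/2 = 20 kN
  R_B = wL/2 = 10·4/2 = 20 kN
Load 4 — applied couple M₀=-16 kN·m at a=8/5 m (b=L-a=12/5):
  R_A = M₀/L = (-16)/4 = -4 kN
  R_B = -M₀/L = -(-16)/4 = 4 kN
Superposition: R_A = 379/12 kN, R_B = 377/12 kN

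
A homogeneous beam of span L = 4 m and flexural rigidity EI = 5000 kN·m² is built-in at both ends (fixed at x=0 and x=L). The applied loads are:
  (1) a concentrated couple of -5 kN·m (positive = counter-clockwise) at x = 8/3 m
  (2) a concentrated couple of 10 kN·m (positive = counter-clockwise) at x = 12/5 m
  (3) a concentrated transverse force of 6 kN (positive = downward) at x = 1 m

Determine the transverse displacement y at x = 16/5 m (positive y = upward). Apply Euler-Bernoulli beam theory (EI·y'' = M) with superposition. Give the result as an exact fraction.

y(16/5) = -343/28125000 m

Load 1 — applied couple M₀=-5 kN·m at a=8/3 m (b=L-a=4/3):
  y_1 = (R_Ax³/6 - M_Ax²/2 - M₀(x-a)²/2)/EI  [x>a] with R_A=-5/3, M_A=-5/3 = ((-5/3)·(16/5)³/6 - (-5/3)·(16/5)²/2 - (-5)·((16/5)-(8/3))²/2)/5000 = 4/140625 m
Load 2 — applied couple M₀=10 kN·m at a=12/5 m (b=L-a=8/5):
  y_2 = (R_Ax³/6 - M_Ax²/2 - M₀(x-a)²/2)/EI  [x>a] with R_A=18/5, M_A=16/5 = ((18/5)·(16/5)³/6 - (16/5)·(16/5)²/2 - 10·((16/5)-(12/5))²/2)/5000 = 6/390625 m
Load 3 — point force P=6 kN at a=1 m (b=L-a=3):
  y_3 = -Pa²(L-x)²(3bL-(3b+a)(L-x))/(6L³EI)  [x>a] = -6·1²·(4-(16/5))²·(3·3·4-(3·3+1)·(4-(16/5)))/(6·4³·5000) = -7/125000 m
Superposition: y = Σ y_i = -343/28125000 m ≈ -0.000012 m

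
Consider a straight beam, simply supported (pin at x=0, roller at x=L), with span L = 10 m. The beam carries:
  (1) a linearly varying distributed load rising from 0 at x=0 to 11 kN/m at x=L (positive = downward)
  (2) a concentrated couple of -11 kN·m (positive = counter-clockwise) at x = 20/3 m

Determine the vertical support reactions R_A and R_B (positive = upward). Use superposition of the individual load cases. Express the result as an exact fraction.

R_A = 517/30 kN, R_B = 1133/30 kN

Load 1 — triangular load w₀=11 kN/m (0→w₀ over full span):
  R_A = w₀L/6 = 11·10/6 = 55/3 kN
  R_B = w₀L/3 = 11·10/3 = 110/3 kN
Load 2 — applied couple M₀=-11 kN·m at a=20/3 m (b=L-a=10/3):
  R_A = M₀/L = (-11)/10 = -11/10 kN
  R_B = -M₀/L = -(-11)/10 = 11/10 kN
Superposition: R_A = 517/30 kN, R_B = 1133/30 kN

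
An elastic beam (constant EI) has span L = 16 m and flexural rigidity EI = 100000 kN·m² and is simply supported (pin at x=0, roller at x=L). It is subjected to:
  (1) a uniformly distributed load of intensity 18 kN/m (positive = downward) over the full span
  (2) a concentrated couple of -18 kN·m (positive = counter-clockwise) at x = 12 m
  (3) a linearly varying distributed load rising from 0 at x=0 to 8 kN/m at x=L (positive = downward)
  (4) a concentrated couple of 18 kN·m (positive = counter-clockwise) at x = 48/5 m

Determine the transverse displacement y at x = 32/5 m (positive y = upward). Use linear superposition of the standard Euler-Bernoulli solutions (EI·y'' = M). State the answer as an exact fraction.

y(32/5) = -25969111/146484375 m

Load 1 — uniform load w=18 kN/m over full span:
  y_1 = -wx(L³-2Lx²+x³)/(24EI) = -18·(32/5)·(16³-2·16·(32/5)²+(32/5)³)/(24·100000) = -285696/1953125 m
Load 2 — applied couple M₀=-18 kN·m at a=12 m (b=L-a=4):
  y_2 = (M₀x³/(6L)+C₁x)/EI  [x≤a] with C₁=M₀(3b²-L²)/(6L)=39 = ((-18)·(32/5)³/(6·16)+39·(32/5))/100000 = 783/390625 m
Load 3 — triangular load w₀=8 kN/m (0→w₀ over full span):
  y_3 = -w₀x(7L⁴-10L²x²+3x⁴)/(360LEI) = -8·(32/5)·(7·16⁴-10·16²·(32/5)²+3·(32/5)⁴)/(360·16·100000) = -4673536/146484375 m
Load 4 — applied couple M₀=18 kN·m at a=48/5 m (b=L-a=32/5):
  y_4 = (M₀x³/(6L)+C₁x)/EI  [x≤a] with C₁=M₀(3b²-L²)/(6L)=-624/25 = (18·(32/5)³/(6·16)+(-624/25)·(32/5))/100000 = -432/390625 m
Superposition: y = Σ y_i = -25969111/146484375 m ≈ -0.177282 m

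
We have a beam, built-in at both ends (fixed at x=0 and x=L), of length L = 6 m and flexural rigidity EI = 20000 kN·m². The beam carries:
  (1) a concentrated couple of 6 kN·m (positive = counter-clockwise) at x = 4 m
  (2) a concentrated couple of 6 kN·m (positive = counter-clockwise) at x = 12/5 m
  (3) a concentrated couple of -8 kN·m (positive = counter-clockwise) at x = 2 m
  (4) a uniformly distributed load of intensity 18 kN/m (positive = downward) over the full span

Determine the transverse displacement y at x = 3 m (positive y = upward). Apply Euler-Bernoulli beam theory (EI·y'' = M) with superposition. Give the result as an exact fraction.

Load 1 — applied couple M₀=6 kN·m at a=4 m (b=L-a=2):
  y_1 = (R_Ax³/6 - M_Ax²/2)/EI  [x≤a] with R_A=4/3, M_A=2 = ((4/3)·3³/6 - 2·3²/2)/20000 = -3/20000 m
Load 2 — applied couple M₀=6 kN·m at a=12/5 m (b=L-a=18/5):
  y_2 = (R_Ax³/6 - M_Ax²/2 - M₀(x-a)²/2)/EI  [x>a] with R_A=36/25, M_A=18/25 = ((36/25)·3³/6 - (18/25)·3²/2 - 6·(3-(12/5))²/2)/20000 = 27/250000 m
Load 3 — applied couple M₀=-8 kN·m at a=2 m (b=L-a=4):
  y_3 = (R_Ax³/6 - M_Ax²/2 - M₀(x-a)²/2)/EI  [x>a] with R_A=-16/9, M_A=0 = ((-16/9)·3³/6 - 0·3²/2 - (-8)·(3-2)²/2)/20000 = -1/5000 m
Load 4 — uniform load w=18 kN/m over full span:
  y_4 = -wx²(L-x)²/(24EI) = -18·3²·(6-3)²/(24·20000) = -243/80000 m
Superposition: y = Σ y_i = -6559/2000000 m ≈ -0.003279 m

y(3) = -6559/2000000 m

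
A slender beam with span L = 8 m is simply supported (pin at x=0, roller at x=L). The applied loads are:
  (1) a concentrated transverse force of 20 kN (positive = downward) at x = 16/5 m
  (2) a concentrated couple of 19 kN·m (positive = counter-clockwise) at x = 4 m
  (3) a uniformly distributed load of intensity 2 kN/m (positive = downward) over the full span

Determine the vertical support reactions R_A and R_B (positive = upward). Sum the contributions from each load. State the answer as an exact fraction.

R_A = 179/8 kN, R_B = 109/8 kN

Load 1 — point force P=20 kN at a=16/5 m (b=L-a=24/5):
  R_A = Pb/L = 20·(24/5)/8 = 12 kN
  R_B = Pa/L = 20·(16/5)/8 = 8 kN
Load 2 — applied couple M₀=19 kN·m at a=4 m (b=L-a=4):
  R_A = M₀/L = 19/8 kN
  R_B = -M₀/L = -19/8 kN
Load 3 — uniform load w=2 kN/m over full span:
  R_A = wL/2 = 2·8/2 = 8 kN
  R_B = wL/2 = 2·8/2 = 8 kN
Superposition: R_A = 179/8 kN, R_B = 109/8 kN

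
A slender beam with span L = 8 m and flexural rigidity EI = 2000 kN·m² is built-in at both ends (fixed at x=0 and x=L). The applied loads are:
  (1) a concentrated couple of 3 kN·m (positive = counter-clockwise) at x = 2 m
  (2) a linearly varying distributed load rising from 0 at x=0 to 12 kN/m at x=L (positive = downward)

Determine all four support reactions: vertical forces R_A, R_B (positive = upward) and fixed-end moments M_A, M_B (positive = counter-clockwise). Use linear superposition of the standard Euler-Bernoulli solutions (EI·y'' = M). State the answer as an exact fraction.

R_A = 4743/320 kN, M_A = 2003/80 kN·m, R_B = 10617/320 kN, M_B = -2997/80 kN·m

Load 1 — applied couple M₀=3 kN·m at a=2 m (b=L-a=6):
  R_A = 6M₀ab/L³ = 6·3·2·6/8³ = 27/64 kN
  M_A = M₀b(2a-b)/L² = 3·6·(2·2-6)/8² = -9/16 kN·m
  R_B = -6M₀ab/L³ = -6·3·2·6/8³ = -27/64 kN
  M_B = M₀a(2b-a)/L² = 3·2·(2·6-2)/8² = 15/16 kN·m
Load 2 — triangular load w₀=12 kN/m (0→w₀ over full span):
  R_A = 3w₀L/20 = 3·12·8/20 = 72/5 kN
  M_A = w₀L²/30 = 12·8²/30 = 128/5 kN·m
  R_B = 7w₀L/20 = 7·12·8/20 = 168/5 kN
  M_B = -w₀L²/20 = -12·8²/20 = -192/5 kN·m
Superposition: R_A = 4743/320 kN, M_A = 2003/80 kN·m, R_B = 10617/320 kN, M_B = -2997/80 kN·m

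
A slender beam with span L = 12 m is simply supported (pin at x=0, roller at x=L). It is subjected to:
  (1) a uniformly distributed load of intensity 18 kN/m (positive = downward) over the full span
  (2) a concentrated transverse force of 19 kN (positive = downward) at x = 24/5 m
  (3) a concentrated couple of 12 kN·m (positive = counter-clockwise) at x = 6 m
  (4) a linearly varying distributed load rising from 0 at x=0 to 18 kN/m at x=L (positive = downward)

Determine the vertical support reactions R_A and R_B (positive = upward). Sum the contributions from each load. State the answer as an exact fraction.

R_A = 782/5 kN, R_B = 933/5 kN

Load 1 — uniform load w=18 kN/m over full span:
  R_A = wL/2 = 18·12/2 = 108 kN
  R_B = wL/2 = 18·12/2 = 108 kN
Load 2 — point force P=19 kN at a=24/5 m (b=L-a=36/5):
  R_A = Pb/L = 19·(36/5)/12 = 57/5 kN
  R_B = Pa/L = 19·(24/5)/12 = 38/5 kN
Load 3 — applied couple M₀=12 kN·m at a=6 m (b=L-a=6):
  R_A = M₀/L = 12/12 = 1 kN
  R_B = -M₀/L = -12/12 = -1 kN
Load 4 — triangular load w₀=18 kN/m (0→w₀ over full span):
  R_A = w₀L/6 = 18·12/6 = 36 kN
  R_B = w₀L/3 = 18·12/3 = 72 kN
Superposition: R_A = 782/5 kN, R_B = 933/5 kN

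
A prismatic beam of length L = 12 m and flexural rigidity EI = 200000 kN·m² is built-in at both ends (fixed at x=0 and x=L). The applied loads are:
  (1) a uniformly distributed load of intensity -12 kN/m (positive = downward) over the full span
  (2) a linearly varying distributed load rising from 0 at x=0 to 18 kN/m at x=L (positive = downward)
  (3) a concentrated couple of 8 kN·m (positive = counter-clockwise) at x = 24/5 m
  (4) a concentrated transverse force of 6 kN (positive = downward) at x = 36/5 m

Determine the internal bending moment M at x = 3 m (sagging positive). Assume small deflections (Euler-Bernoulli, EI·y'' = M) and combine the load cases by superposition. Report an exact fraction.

Load 1 — uniform load w=-12 kN/m over full span:
  M_1 = wLx/2 - wL²/12 - wx²/2 = (-12)·12·3/2 - (-12)·12²/12 - (-12)·3²/2 = -18 kN·m
Load 2 — triangular load w₀=18 kN/m (0→w₀ over full span):
  M_2 = 3w₀Lx/20 - w₀L²/30 - w₀x³/(6L) = 3·18·12·3/20 - 18·12²/30 - 18·3³/(6·12) = 81/20 kN·m
Load 3 — applied couple M₀=8 kN·m at a=24/5 m (b=L-a=36/5):
  M_3 = R_Ax - M_A  [x≤a] with R_A=24/25, M_A=24/25 = (24/25)·3 - (24/25) = 48/25 kN·m
Load 4 — point force P=6 kN at a=36/5 m (b=L-a=24/5):
  M_4 = Pb²(3a+b)x/L³ - Pab²/L²  [x≤a] = 6·(24/5)²·(3·(36/5)+(24/5))·3/12³ - 6·(36/5)·(24/5)²/12² = -72/125 kN·m
Superposition: M = Σ M_i = -6303/500 kN·m ≈ -12.606000 kN·m

M(3) = -6303/500 kN·m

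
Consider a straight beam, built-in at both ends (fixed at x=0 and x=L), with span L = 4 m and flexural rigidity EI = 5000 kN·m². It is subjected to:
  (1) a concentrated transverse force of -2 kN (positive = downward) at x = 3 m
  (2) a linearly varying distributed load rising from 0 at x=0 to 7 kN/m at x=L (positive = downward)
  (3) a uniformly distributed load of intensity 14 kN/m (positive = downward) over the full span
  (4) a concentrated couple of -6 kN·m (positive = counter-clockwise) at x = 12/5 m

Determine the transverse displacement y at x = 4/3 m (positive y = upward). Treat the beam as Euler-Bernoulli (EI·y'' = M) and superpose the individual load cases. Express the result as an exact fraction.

y(4/3) = -146383/91125000 m

Load 1 — point force P=-2 kN at a=3 m (b=L-a=1):
  y_1 = -Pb²x²(3aL-(3a+b)x)/(6L³EI)  [x≤a] = -(-2)·1²·(4/3)²·(3·3·4-(3·3+1)·(4/3))/(6·4³·5000) = 17/405000 m
Load 2 — triangular load w₀=7 kN/m (0→w₀ over full span):
  y_2 = -w₀x²(L-x)²(x+2L)/(120LEI) = -7·(4/3)²·(4-(4/3))²·((4/3)+2·4)/(120·4·5000) = -784/2278125 m
Load 3 — uniform load w=14 kN/m over full span:
  y_3 = -wx²(L-x)²/(24EI) = -14·(4/3)²·(4-(4/3))²/(24·5000) = -224/151875 m
Load 4 — applied couple M₀=-6 kN·m at a=12/5 m (b=L-a=8/5):
  y_4 = (R_Ax³/6 - M_Ax²/2)/EI  [x≤a] with R_A=-54/25, M_A=-48/25 = ((-54/25)·(4/3)³/6 - (-48/25)·(4/3)²/2)/5000 = 8/46875 m
Superposition: y = Σ y_i = -146383/91125000 m ≈ -0.001606 m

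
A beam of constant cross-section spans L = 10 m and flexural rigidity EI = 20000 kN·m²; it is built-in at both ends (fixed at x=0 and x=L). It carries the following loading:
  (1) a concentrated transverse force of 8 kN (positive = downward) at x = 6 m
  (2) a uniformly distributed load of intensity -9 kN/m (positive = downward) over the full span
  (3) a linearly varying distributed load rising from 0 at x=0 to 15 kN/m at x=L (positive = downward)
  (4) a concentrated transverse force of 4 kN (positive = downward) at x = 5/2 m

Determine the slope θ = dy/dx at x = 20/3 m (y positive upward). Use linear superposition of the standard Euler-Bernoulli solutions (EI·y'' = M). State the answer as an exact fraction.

θ(20/3) = 13/8100000 rad

Load 1 — point force P=8 kN at a=6 m (b=L-a=4):
  θ_1 = Pa²(L-x)(2bL-(3b+a)(L-x))/(2L³EI)  [x>a] = 8·6²·(10-(20/3))·(2·4·10-(3·4+6)·(10-(20/3)))/(2·10³·20000) = 3/6250 rad
Load 2 — uniform load w=-9 kN/m over full span:
  θ_2 = -wx(L-x)(L-2x)/(12EI) = -(-9)·(20/3)·(10-(20/3))·(10-2·(20/3))/(12·20000) = -1/360 rad
Load 3 — triangular load w₀=15 kN/m (0→w₀ over full span):
  θ_3 = -w₀(2x(L-x)(L-2x)(x+2L)+x²(L-x)²)/(120LEI) = -15·(2·(20/3)·(10-(20/3))·(10-2·(20/3))·((20/3)+2·10)+(20/3)²·(10-(20/3))²)/(120·10·20000) = 7/3240 rad
Load 4 — point force P=4 kN at a=5/2 m (b=L-a=15/2):
  θ_4 = Pa²(L-x)(2bL-(3b+a)(L-x))/(2L³EI)  [x>a] = 4·(5/2)²·(10-(20/3))·(2·(15/2)·10-(3·(15/2)+(5/2))·(10-(20/3)))/(2·10³·20000) = 1/7200 rad
Superposition: θ = Σ θ_i = 13/8100000 rad ≈ 0.000002 rad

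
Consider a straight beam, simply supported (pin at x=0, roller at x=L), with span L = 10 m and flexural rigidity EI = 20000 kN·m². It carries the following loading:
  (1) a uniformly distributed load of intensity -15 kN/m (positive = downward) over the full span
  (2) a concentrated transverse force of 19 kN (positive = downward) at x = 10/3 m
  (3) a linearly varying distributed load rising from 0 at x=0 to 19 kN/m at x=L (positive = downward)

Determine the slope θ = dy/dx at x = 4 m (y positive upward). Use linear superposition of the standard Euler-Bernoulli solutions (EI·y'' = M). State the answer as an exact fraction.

Load 1 — uniform load w=-15 kN/m over full span:
  θ_1 = -w(L³-6Lx²+4x³)/(24EI) = -(-15)·(10³-6·10·4²+4·4³)/(24·20000) = 37/4000 rad
Load 2 — point force P=19 kN at a=10/3 m (b=L-a=20/3):
  θ_2 = -Pa(2L²-6Lx+3x²+a²)/(6LEI)  [x>a] = -19·(10/3)·(2·10²-6·10·4+3·4²+(10/3)²)/(6·10·20000) = -817/810000 rad
Load 3 — triangular load w₀=19 kN/m (0→w₀ over full span):
  θ_3 = -w₀(7L⁴-30L²x²+15x⁴)/(360LEI) = -19·(7·10⁴-30·10²·4²+15·4⁴)/(360·10·20000) = -6137/900000 rad
Superposition: θ = Σ θ_i = 5761/4050000 rad ≈ 0.001422 rad

θ(4) = 5761/4050000 rad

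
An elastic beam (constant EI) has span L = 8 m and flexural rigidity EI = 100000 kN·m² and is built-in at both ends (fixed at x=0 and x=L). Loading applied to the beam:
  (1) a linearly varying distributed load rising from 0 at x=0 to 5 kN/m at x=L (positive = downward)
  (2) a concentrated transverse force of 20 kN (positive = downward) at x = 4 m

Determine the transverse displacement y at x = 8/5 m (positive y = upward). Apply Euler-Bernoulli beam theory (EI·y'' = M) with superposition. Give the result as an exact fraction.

y(8/5) = -2772/9765625 m

Load 1 — triangular load w₀=5 kN/m (0→w₀ over full span):
  y_1 = -w₀x²(L-x)²(x+2L)/(120LEI) = -5·(8/5)²·(8-(8/5))²·((8/5)+2·8)/(120·8·100000) = -2816/29296875 m
Load 2 — point force P=20 kN at a=4 m (b=L-a=4):
  y_2 = -Pb²x²(3aL-(3a+b)x)/(6L³EI)  [x≤a] = -20·4²·(8/5)²·(3·4·8-(3·4+4)·(8/5))/(6·8³·100000) = -44/234375 m
Superposition: y = Σ y_i = -2772/9765625 m ≈ -0.000284 m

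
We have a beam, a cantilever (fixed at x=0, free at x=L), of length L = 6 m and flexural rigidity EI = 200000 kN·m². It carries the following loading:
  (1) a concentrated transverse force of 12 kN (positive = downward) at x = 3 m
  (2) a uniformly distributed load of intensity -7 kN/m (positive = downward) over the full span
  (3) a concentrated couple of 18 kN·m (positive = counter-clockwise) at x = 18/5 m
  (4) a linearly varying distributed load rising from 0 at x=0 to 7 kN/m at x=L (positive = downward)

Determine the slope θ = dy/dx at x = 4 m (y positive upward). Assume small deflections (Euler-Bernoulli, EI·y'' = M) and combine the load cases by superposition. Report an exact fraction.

θ(4) = 1643/4500000 rad

Load 1 — point force P=12 kN at a=3 m (b=L-a=3):
  θ_1 = -Pa²/(2EI)  [x>a] = -12·3²/(2·200000) = -27/100000 rad
Load 2 — uniform load w=-7 kN/m over full span:
  θ_2 = -wx(x²-3Lx+3L²)/(6EI) = -(-7)·4·(4²-3·6·4+3·6²)/(6·200000) = 91/75000 rad
Load 3 — applied couple M₀=18 kN·m at a=18/5 m (b=L-a=12/5):
  θ_3 = M₀a/EI  [x>a] = 18·(18/5)/200000 = 81/250000 rad
Load 4 — triangular load w₀=7 kN/m (0→w₀ over full span):
  θ_4 = (w₀Lx²/4-w₀L²x/3-w₀x⁴/(24L))/EI = (7·6·4²/4-7·6²·4/3-7·4⁴/(24·6))/200000 = -203/225000 rad
Superposition: θ = Σ θ_i = 1643/4500000 rad ≈ 0.000365 rad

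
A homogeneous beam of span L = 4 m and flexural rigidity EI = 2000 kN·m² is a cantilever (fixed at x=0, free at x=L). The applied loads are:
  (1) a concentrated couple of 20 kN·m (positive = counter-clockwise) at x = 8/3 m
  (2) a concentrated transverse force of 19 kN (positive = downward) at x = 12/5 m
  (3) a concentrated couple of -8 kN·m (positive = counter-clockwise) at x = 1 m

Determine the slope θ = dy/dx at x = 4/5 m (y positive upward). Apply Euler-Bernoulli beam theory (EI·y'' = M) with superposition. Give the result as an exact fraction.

Load 1 — applied couple M₀=20 kN·m at a=8/3 m (b=L-a=4/3):
  θ_1 = M₀x/EI  [x≤a] = 20·(4/5)/2000 = 1/125 rad
Load 2 — point force P=19 kN at a=12/5 m (b=L-a=8/5):
  θ_2 = -Px(2a-x)/(2EI)  [x≤a] = -19·(4/5)·(2·(12/5)-(4/5))/(2·2000) = -19/1250 rad
Load 3 — applied couple M₀=-8 kN·m at a=1 m (b=L-a=3):
  θ_3 = M₀x/EI  [x≤a] = (-8)·(4/5)/2000 = -2/625 rad
Superposition: θ = Σ θ_i = -13/1250 rad ≈ -0.010400 rad

θ(4/5) = -13/1250 rad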